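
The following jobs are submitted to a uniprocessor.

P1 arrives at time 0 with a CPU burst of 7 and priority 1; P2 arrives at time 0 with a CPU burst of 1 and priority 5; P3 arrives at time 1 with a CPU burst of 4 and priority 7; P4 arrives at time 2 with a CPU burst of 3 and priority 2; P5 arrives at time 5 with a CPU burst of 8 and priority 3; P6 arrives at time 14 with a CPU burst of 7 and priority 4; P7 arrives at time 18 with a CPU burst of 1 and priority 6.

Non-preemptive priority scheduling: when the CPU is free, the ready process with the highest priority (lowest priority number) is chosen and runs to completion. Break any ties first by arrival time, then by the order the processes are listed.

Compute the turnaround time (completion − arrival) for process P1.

Gantt: | P1 0-7 | P4 7-10 | P5 10-18 | P6 18-25 | P2 25-26 | P7 26-27 | P3 27-31 |
Completion: P1=7  P2=26  P3=31  P4=10  P5=18  P6=25  P7=27
Turnaround(P1) = completion − arrival = 7 − 0 = 7

7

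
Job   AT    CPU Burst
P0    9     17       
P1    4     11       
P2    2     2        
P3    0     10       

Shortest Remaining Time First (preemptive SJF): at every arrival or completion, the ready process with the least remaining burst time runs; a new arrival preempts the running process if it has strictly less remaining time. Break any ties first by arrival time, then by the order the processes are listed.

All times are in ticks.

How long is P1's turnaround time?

Timeline: | P3 0-2 | P2 2-4 | P3 4-12 | P1 12-23 | P0 23-40 |
Completion: P0=40  P1=23  P2=4  P3=12
Turnaround(P1) = completion − arrival = 23 − 4 = 19

19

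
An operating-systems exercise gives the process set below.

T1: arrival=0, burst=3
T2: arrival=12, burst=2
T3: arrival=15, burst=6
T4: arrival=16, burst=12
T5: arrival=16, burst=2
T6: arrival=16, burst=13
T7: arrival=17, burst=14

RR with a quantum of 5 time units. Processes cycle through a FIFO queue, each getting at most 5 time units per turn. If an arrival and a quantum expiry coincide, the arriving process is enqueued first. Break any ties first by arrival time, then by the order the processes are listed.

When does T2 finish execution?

Schedule: | T1 0-3 | idle 3-12 | T2 12-14 | idle 14-15 | T3 15-20 | T4 20-25 | T5 25-27 | T6 27-32 | T7 32-37 | T3 37-38 | T4 38-43 | T6 43-48 | T7 48-53 | T4 53-55 | T6 55-58 | T7 58-62 |
Completion: T1=3  T2=14  T3=38  T4=55  T5=27  T6=58  T7=62
Turnaround (C−A): T1=3  T2=2  T3=23  T4=39  T5=11  T6=42  T7=45

14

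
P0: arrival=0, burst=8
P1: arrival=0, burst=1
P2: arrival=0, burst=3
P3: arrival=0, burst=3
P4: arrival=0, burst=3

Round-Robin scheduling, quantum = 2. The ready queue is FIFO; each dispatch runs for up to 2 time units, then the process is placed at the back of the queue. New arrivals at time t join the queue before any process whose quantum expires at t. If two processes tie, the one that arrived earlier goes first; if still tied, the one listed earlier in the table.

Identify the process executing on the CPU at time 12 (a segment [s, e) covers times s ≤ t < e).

Gantt: | P0 0-2 | P1 2-3 | P2 3-5 | P3 5-7 | P4 7-9 | P0 9-11 | P2 11-12 | P3 12-13 | P4 13-14 | P0 14-18 |
Completion: P0=18  P1=3  P2=12  P3=13  P4=14

P3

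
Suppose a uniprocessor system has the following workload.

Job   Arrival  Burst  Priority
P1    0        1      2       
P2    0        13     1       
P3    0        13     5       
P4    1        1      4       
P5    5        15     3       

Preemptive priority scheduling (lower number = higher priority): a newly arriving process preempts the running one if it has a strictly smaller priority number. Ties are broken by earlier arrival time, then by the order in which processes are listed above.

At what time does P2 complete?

13

Timeline: | P2 0-13 | P1 13-14 | P5 14-29 | P4 29-30 | P3 30-43 |
Completion: P1=14  P2=13  P3=43  P4=30  P5=29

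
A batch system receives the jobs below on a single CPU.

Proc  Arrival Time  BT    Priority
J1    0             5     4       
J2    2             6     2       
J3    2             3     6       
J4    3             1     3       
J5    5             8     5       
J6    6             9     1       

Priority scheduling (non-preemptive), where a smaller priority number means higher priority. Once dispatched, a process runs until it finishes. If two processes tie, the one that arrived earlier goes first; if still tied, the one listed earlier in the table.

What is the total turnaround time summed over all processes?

Timeline: | J1 0-5 | J2 5-11 | J6 11-20 | J4 20-21 | J5 21-29 | J3 29-32 |
Completion: J1=5  J2=11  J3=32  J4=21  J5=29  J6=20
Turnaround (C−A): J1=5  J2=9  J3=30  J4=18  J5=24  J6=14
Turnaround = completion − arrival: J1=5, J2=9, J3=30, J4=18, J5=24, J6=14
Total turnaround = 5 + 9 + 30 + 18 + 24 + 14 = 100

100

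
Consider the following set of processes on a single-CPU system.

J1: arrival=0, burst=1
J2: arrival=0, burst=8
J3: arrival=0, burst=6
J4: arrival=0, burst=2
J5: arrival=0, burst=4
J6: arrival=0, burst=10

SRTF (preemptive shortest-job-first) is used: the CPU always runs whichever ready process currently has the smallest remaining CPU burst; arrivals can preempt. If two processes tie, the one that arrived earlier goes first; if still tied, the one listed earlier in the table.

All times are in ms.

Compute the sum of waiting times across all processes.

45

Timeline: | J1 0-1 | J4 1-3 | J5 3-7 | J3 7-13 | J2 13-21 | J6 21-31 |
Completion: J1=1  J2=21  J3=13  J4=3  J5=7  J6=31
Waiting = turnaround − burst: J1=0, J2=13, J3=7, J4=1, J5=3, J6=21
Total waiting = 0 + 13 + 7 + 1 + 3 + 21 = 45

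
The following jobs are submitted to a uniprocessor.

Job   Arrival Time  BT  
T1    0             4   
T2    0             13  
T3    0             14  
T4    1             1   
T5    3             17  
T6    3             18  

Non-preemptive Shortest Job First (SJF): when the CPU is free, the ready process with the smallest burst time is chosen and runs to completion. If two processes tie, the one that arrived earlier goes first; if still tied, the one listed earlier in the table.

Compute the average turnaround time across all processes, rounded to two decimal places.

28.00

Timeline: | T1 0-4 | T4 4-5 | T2 5-18 | T3 18-32 | T5 32-49 | T6 49-67 |
Completion: T1=4  T2=18  T3=32  T4=5  T5=49  T6=67
Turnaround (C−A): T1=4  T2=18  T3=32  T4=4  T5=46  T6=64
Turnaround times: T1=4, T2=18, T3=32, T4=4, T5=46, T6=64
Average turnaround = (4+18+32+4+46+64) / 6 = 168/6 = 28.00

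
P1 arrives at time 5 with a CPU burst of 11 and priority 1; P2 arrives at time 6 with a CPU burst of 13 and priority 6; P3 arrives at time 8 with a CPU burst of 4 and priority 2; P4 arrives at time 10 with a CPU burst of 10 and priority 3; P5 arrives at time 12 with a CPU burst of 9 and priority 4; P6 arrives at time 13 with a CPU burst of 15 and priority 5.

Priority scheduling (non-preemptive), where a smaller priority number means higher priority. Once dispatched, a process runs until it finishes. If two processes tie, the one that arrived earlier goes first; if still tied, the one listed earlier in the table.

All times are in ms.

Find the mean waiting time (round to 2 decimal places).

Schedule: | idle 0-5 | P1 5-16 | P3 16-20 | P4 20-30 | P5 30-39 | P6 39-54 | P2 54-67 |
Completion: P1=16  P2=67  P3=20  P4=30  P5=39  P6=54
Turnaround (C−A): P1=11  P2=61  P3=12  P4=20  P5=27  P6=41
Waiting times: P1=0, P2=48, P3=8, P4=10, P5=18, P6=26
Average waiting = (0+48+8+10+18+26) / 6 = 110/6 = 18.33

18.33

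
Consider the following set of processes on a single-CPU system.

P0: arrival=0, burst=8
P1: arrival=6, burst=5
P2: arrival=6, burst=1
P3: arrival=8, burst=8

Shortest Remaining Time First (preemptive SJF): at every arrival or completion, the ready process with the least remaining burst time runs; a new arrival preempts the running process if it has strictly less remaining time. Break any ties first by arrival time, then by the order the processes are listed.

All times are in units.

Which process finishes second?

P0

Gantt: | P0 0-6 | P2 6-7 | P0 7-9 | P1 9-14 | P3 14-22 |
Completion: P0=9  P1=14  P2=7  P3=22
Finish order: P2 → P0 → P1 → P3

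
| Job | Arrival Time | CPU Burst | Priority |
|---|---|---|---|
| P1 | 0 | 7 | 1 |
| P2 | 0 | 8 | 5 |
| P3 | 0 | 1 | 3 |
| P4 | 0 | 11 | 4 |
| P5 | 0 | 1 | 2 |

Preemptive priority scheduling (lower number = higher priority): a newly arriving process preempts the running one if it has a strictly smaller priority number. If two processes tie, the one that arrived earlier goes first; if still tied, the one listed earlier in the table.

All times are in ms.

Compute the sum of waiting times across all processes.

44

Schedule: | P1 0-7 | P5 7-8 | P3 8-9 | P4 9-20 | P2 20-28 |
Completion: P1=7  P2=28  P3=9  P4=20  P5=8
Turnaround (C−A): P1=7  P2=28  P3=9  P4=20  P5=8
Waiting = turnaround − burst: P1=0, P2=20, P3=8, P4=9, P5=7
Total waiting = 0 + 20 + 8 + 9 + 7 = 44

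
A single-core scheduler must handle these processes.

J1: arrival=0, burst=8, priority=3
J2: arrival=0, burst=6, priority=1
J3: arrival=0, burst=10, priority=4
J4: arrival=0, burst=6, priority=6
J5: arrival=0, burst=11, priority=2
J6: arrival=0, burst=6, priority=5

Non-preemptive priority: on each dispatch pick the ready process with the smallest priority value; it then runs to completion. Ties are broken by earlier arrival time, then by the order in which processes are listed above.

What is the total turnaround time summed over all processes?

Gantt: | J2 0-6 | J5 6-17 | J1 17-25 | J3 25-35 | J6 35-41 | J4 41-47 |
Completion: J1=25  J2=6  J3=35  J4=47  J5=17  J6=41
Turnaround = completion − arrival: J1=25, J2=6, J3=35, J4=47, J5=17, J6=41
Total turnaround = 25 + 6 + 35 + 47 + 17 + 41 = 171

171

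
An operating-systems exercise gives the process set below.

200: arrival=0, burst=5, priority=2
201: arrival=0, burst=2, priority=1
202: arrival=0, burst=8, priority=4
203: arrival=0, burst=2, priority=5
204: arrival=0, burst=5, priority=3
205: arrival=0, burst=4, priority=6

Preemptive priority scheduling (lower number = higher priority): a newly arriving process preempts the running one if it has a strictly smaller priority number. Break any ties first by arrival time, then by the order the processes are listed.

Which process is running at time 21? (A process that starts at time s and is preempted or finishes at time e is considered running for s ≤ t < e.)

203

Gantt: | 201 0-2 | 200 2-7 | 204 7-12 | 202 12-20 | 203 20-22 | 205 22-26 |
Completion: 200=7  201=2  202=20  203=22  204=12  205=26
Turnaround (C−A): 200=7  201=2  202=20  203=22  204=12  205=26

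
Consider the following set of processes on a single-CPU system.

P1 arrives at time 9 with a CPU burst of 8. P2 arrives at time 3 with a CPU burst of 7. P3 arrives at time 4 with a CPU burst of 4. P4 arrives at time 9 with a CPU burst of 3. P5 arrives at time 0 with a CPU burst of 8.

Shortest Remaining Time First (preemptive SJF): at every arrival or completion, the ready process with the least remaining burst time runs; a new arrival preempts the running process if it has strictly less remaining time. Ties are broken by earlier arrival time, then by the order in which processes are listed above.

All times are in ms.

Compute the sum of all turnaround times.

62

Timeline: | P5 0-8 | P3 8-12 | P4 12-15 | P2 15-22 | P1 22-30 |
Completion: P1=30  P2=22  P3=12  P4=15  P5=8
Turnaround = completion − arrival: P1=21, P2=19, P3=8, P4=6, P5=8
Total turnaround = 21 + 19 + 8 + 6 + 8 = 62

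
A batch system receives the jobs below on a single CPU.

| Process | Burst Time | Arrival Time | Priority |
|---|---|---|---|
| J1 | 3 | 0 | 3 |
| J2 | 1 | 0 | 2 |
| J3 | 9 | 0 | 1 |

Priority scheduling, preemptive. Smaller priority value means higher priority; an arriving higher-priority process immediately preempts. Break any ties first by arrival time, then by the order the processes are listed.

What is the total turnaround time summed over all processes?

Gantt: | J3 0-9 | J2 9-10 | J1 10-13 |
Completion: J1=13  J2=10  J3=9
Turnaround = completion − arrival: J1=13, J2=10, J3=9
Total turnaround = 13 + 10 + 9 = 32

32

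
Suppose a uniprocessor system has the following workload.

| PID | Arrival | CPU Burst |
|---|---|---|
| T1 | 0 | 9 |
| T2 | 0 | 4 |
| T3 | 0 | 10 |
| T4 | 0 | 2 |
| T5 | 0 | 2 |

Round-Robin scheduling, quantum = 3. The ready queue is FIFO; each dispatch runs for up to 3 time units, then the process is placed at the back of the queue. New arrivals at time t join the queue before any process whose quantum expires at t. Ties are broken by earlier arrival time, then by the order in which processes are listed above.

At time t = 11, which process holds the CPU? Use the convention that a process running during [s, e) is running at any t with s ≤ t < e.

T5

Schedule: | T1 0-3 | T2 3-6 | T3 6-9 | T4 9-11 | T5 11-13 | T1 13-16 | T2 16-17 | T3 17-20 | T1 20-23 | T3 23-27 |
Completion: T1=23  T2=17  T3=27  T4=11  T5=13
Turnaround (C−A): T1=23  T2=17  T3=27  T4=11  T5=13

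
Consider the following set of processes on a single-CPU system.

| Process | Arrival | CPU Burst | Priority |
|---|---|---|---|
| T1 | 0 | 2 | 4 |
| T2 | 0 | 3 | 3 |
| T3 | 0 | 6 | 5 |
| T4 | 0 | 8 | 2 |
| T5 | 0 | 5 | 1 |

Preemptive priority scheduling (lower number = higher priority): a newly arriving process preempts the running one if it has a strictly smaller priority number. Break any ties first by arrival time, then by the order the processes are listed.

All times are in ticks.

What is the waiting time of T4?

5

Schedule: | T5 0-5 | T4 5-13 | T2 13-16 | T1 16-18 | T3 18-24 |
Completion: T1=18  T2=16  T3=24  T4=13  T5=5
Turnaround (C−A): T1=18  T2=16  T3=24  T4=13  T5=5
Waiting(T4) = turnaround − burst = 13 − 8 = 5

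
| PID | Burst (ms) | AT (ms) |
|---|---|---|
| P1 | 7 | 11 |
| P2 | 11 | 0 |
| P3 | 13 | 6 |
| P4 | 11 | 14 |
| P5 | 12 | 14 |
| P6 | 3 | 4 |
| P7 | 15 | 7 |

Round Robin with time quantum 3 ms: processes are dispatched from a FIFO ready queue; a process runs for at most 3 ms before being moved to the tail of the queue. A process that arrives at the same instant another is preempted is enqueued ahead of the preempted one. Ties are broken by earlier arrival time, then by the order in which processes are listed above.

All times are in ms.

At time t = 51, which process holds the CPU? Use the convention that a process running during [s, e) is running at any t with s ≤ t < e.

Schedule: | P2 0-6 | P6 6-9 | P3 9-12 | P2 12-15 | P7 15-18 | P1 18-21 | P3 21-24 | P4 24-27 | P5 27-30 | P2 30-32 | P7 32-35 | P1 35-38 | P3 38-41 | P4 41-44 | P5 44-47 | P7 47-50 | P1 50-51 | P3 51-54 | P4 54-57 | P5 57-60 | P7 60-63 | P3 63-64 | P4 64-66 | P5 66-69 | P7 69-72 |
Completion: P1=51  P2=32  P3=64  P4=66  P5=69  P6=9  P7=72
Turnaround (C−A): P1=40  P2=32  P3=58  P4=52  P5=55  P6=5  P7=65

P3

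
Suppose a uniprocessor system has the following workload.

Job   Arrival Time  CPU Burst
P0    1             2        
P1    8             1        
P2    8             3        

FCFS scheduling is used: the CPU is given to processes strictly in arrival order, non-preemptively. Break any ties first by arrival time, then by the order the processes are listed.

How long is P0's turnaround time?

2

Schedule: | idle 0-1 | P0 1-3 | idle 3-8 | P1 8-9 | P2 9-12 |
Completion: P0=3  P1=9  P2=12
Turnaround(P0) = completion − arrival = 3 − 1 = 2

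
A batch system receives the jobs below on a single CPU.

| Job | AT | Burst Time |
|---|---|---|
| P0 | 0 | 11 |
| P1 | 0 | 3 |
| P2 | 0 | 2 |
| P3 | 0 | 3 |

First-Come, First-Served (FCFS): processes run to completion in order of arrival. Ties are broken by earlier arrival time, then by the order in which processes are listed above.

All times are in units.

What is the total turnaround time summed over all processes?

Timeline: | P0 0-11 | P1 11-14 | P2 14-16 | P3 16-19 |
Completion: P0=11  P1=14  P2=16  P3=19
Turnaround = completion − arrival: P0=11, P1=14, P2=16, P3=19
Total turnaround = 11 + 14 + 16 + 19 = 60

60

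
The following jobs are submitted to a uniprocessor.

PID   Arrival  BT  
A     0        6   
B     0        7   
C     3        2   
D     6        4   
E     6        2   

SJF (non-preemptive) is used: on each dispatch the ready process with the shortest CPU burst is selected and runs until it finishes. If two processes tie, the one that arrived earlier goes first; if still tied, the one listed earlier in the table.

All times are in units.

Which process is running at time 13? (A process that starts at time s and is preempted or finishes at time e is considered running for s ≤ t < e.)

D

Gantt: | A 0-6 | C 6-8 | E 8-10 | D 10-14 | B 14-21 |
Completion: A=6  B=21  C=8  D=14  E=10
Turnaround (C−A): A=6  B=21  C=5  D=8  E=4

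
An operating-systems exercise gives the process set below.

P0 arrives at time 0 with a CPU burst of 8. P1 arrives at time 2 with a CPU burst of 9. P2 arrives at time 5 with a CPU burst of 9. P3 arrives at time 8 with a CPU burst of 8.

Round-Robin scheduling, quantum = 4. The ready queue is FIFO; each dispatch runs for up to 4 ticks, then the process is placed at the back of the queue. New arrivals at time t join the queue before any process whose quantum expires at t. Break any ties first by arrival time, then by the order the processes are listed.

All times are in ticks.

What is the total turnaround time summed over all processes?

96

Gantt: | P0 0-4 | P1 4-8 | P0 8-12 | P2 12-16 | P3 16-20 | P1 20-24 | P2 24-28 | P3 28-32 | P1 32-33 | P2 33-34 |
Completion: P0=12  P1=33  P2=34  P3=32
Turnaround (C−A): P0=12  P1=31  P2=29  P3=24
Turnaround = completion − arrival: P0=12, P1=31, P2=29, P3=24
Total turnaround = 12 + 31 + 29 + 24 = 96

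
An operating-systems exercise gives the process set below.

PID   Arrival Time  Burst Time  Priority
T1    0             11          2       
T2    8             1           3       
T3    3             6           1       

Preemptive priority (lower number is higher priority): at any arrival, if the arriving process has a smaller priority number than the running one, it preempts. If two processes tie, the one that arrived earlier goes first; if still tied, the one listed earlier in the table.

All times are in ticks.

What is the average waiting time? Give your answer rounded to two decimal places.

5.00

Timeline: | T1 0-3 | T3 3-9 | T1 9-17 | T2 17-18 |
Completion: T1=17  T2=18  T3=9
Turnaround (C−A): T1=17  T2=10  T3=6
Waiting times: T1=6, T2=9, T3=0
Average waiting = (6+9+0) / 3 = 15/3 = 5.00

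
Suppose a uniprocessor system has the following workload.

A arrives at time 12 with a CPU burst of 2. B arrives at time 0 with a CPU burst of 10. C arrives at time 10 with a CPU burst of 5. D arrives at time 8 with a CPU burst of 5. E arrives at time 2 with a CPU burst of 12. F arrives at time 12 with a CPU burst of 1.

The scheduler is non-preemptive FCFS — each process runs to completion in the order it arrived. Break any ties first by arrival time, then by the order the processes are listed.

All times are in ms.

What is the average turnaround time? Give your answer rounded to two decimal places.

19.33

Gantt: | B 0-10 | E 10-22 | D 22-27 | C 27-32 | A 32-34 | F 34-35 |
Completion: A=34  B=10  C=32  D=27  E=22  F=35
Turnaround times: A=22, B=10, C=22, D=19, E=20, F=23
Average turnaround = (22+10+22+19+20+23) / 6 = 116/6 = 19.33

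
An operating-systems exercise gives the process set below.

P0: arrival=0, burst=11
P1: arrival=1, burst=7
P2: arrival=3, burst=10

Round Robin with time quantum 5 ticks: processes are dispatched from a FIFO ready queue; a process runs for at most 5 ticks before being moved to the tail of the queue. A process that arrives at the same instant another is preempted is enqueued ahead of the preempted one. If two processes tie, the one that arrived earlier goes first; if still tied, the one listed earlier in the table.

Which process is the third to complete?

Gantt: | P0 0-5 | P1 5-10 | P2 10-15 | P0 15-20 | P1 20-22 | P2 22-27 | P0 27-28 |
Completion: P0=28  P1=22  P2=27
Turnaround (C−A): P0=28  P1=21  P2=24
Finish order: P1 → P2 → P0

P0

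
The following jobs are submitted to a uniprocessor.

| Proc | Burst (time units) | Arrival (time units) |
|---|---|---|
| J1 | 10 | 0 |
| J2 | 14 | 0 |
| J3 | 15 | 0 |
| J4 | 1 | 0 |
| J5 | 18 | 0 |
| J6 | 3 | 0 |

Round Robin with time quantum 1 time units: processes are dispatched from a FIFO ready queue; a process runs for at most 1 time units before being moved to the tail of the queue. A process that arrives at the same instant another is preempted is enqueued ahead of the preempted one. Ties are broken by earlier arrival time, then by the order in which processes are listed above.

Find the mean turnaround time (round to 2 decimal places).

Timeline: | J1 0-1 | J2 1-2 | J3 2-3 | J4 3-4 | J5 4-5 | J6 5-6 | J1 6-7 | J2 7-8 | J3 8-9 | J5 9-10 | J6 10-11 | J1 11-12 | J2 12-13 | J3 13-14 | J5 14-15 | J6 15-16 | J1 16-17 | J2 17-18 | J3 18-19 | J5 19-20 | J1 20-21 | J2 21-22 | J3 22-23 | J5 23-24 | J1 24-25 | J2 25-26 | J3 26-27 | J5 27-28 | J1 28-29 | J2 29-30 | J3 30-31 | J5 31-32 | J1 32-33 | J2 33-34 | J3 34-35 | J5 35-36 | J1 36-37 | J2 37-38 | J3 38-39 | J5 39-40 | J1 40-41 | J2 41-42 | J3 42-43 | J5 43-44 | J2 44-45 | J3 45-46 | J5 46-47 | J2 47-48 | J3 48-49 | J5 49-50 | J2 50-51 | J3 51-52 | J5 52-53 | J2 53-54 | J3 54-55 | J5 55-56 | J3 56-57 | J5 57-61 |
Completion: J1=41  J2=54  J3=57  J4=4  J5=61  J6=16
Turnaround times: J1=41, J2=54, J3=57, J4=4, J5=61, J6=16
Average turnaround = (41+54+57+4+61+16) / 6 = 233/6 = 38.83

38.83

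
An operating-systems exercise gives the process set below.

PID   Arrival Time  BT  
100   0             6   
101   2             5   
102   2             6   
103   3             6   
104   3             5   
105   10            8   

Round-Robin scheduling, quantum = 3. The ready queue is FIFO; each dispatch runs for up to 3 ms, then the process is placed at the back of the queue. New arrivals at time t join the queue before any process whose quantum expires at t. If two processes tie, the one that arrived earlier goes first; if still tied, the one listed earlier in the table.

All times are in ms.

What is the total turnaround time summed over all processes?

137

Timeline: | 100 0-3 | 101 3-6 | 102 6-9 | 103 9-12 | 104 12-15 | 100 15-18 | 101 18-20 | 102 20-23 | 105 23-26 | 103 26-29 | 104 29-31 | 105 31-36 |
Completion: 100=18  101=20  102=23  103=29  104=31  105=36
Turnaround = completion − arrival: 100=18, 101=18, 102=21, 103=26, 104=28, 105=26
Total turnaround = 18 + 18 + 21 + 26 + 28 + 26 = 137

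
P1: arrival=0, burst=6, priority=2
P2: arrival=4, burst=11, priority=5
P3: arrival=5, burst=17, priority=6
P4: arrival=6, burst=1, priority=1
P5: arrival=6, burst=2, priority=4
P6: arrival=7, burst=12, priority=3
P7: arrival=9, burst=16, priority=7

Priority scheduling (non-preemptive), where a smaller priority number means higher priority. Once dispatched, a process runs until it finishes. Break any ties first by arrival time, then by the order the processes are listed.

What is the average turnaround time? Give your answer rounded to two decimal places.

23.14

Schedule: | P1 0-6 | P4 6-7 | P6 7-19 | P5 19-21 | P2 21-32 | P3 32-49 | P7 49-65 |
Completion: P1=6  P2=32  P3=49  P4=7  P5=21  P6=19  P7=65
Turnaround times: P1=6, P2=28, P3=44, P4=1, P5=15, P6=12, P7=56
Average turnaround = (6+28+44+1+15+12+56) / 7 = 162/7 = 23.14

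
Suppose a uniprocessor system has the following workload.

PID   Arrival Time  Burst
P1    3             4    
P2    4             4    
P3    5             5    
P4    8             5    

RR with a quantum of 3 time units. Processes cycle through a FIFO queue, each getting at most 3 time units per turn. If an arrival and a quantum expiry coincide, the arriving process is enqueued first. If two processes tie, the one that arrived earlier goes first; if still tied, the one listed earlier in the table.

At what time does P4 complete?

Timeline: | idle 0-3 | P1 3-6 | P2 6-9 | P3 9-12 | P1 12-13 | P4 13-16 | P2 16-17 | P3 17-19 | P4 19-21 |
Completion: P1=13  P2=17  P3=19  P4=21
Turnaround (C−A): P1=10  P2=13  P3=14  P4=13

21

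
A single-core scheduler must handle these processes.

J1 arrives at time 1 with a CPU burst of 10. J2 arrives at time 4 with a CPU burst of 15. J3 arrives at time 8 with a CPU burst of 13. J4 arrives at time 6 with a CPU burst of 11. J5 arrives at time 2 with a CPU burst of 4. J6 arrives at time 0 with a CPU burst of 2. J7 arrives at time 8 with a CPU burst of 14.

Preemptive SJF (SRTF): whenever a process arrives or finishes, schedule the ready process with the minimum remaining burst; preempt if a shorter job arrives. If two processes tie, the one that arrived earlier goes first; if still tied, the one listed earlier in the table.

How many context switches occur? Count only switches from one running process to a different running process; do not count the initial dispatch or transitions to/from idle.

6

Timeline: | J6 0-2 | J5 2-6 | J1 6-16 | J4 16-27 | J3 27-40 | J7 40-54 | J2 54-69 |
Completion: J1=16  J2=69  J3=40  J4=27  J5=6  J6=2  J7=54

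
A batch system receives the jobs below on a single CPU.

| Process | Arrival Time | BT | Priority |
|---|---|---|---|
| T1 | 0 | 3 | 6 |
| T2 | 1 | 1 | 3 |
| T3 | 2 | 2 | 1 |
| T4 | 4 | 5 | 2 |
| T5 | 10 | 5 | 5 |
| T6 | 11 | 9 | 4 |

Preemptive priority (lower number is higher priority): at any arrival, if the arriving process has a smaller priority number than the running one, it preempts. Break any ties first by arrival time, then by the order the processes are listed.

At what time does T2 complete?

2

Timeline: | T1 0-1 | T2 1-2 | T3 2-4 | T4 4-9 | T1 9-10 | T5 10-11 | T6 11-20 | T5 20-24 | T1 24-25 |
Completion: T1=25  T2=2  T3=4  T4=9  T5=24  T6=20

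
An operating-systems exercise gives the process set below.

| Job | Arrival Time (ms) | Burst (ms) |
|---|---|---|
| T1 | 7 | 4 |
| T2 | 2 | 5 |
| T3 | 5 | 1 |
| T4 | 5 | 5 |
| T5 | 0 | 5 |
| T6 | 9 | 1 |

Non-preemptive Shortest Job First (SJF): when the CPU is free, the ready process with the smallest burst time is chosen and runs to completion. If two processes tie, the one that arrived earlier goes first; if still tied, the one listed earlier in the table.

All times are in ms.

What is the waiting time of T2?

Gantt: | T5 0-5 | T3 5-6 | T2 6-11 | T6 11-12 | T1 12-16 | T4 16-21 |
Completion: T1=16  T2=11  T3=6  T4=21  T5=5  T6=12
Turnaround (C−A): T1=9  T2=9  T3=1  T4=16  T5=5  T6=3
Waiting(T2) = turnaround − burst = 9 − 5 = 4

4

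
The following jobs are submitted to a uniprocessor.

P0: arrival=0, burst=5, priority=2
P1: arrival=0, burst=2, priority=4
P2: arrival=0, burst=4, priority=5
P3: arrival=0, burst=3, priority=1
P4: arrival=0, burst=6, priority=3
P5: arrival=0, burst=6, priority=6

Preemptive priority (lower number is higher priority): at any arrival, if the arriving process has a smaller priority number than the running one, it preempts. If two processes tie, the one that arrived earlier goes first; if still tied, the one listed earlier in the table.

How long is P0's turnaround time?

8

Timeline: | P3 0-3 | P0 3-8 | P4 8-14 | P1 14-16 | P2 16-20 | P5 20-26 |
Completion: P0=8  P1=16  P2=20  P3=3  P4=14  P5=26
Turnaround (C−A): P0=8  P1=16  P2=20  P3=3  P4=14  P5=26
Turnaround(P0) = completion − arrival = 8 − 0 = 8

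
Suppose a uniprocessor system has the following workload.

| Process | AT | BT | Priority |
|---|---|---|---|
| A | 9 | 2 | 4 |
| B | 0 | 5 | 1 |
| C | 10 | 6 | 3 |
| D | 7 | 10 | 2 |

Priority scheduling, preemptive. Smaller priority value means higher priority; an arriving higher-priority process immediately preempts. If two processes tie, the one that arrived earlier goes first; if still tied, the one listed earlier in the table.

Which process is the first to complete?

B

Gantt: | B 0-5 | idle 5-7 | D 7-17 | C 17-23 | A 23-25 |
Completion: A=25  B=5  C=23  D=17
Finish order: B → D → C → A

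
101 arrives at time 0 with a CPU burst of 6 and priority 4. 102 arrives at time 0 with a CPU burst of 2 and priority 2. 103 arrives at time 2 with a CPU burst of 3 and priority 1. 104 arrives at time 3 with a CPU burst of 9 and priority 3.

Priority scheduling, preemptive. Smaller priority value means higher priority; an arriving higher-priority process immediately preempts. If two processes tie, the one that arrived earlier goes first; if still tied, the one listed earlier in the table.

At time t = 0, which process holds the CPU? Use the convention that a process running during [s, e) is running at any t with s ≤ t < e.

102

Gantt: | 102 0-2 | 103 2-5 | 104 5-14 | 101 14-20 |
Completion: 101=20  102=2  103=5  104=14
Turnaround (C−A): 101=20  102=2  103=3  104=11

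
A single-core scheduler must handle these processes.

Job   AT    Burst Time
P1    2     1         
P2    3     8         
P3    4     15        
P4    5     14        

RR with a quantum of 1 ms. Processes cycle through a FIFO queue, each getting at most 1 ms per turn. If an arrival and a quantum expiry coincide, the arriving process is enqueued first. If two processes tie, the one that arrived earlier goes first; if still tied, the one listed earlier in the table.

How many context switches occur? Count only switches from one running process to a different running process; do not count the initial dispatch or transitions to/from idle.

37

Gantt: | idle 0-2 | P1 2-3 | P2 3-4 | P3 4-5 | P2 5-6 | P4 6-7 | P3 7-8 | P2 8-9 | P4 9-10 | P3 10-11 | P2 11-12 | P4 12-13 | P3 13-14 | P2 14-15 | P4 15-16 | P3 16-17 | P2 17-18 | P4 18-19 | P3 19-20 | P2 20-21 | P4 21-22 | P3 22-23 | P2 23-24 | P4 24-25 | P3 25-26 | P4 26-27 | P3 27-28 | P4 28-29 | P3 29-30 | P4 30-31 | P3 31-32 | P4 32-33 | P3 33-34 | P4 34-35 | P3 35-36 | P4 36-37 | P3 37-38 | P4 38-39 | P3 39-40 |
Completion: P1=3  P2=24  P3=40  P4=39
Turnaround (C−A): P1=1  P2=21  P3=36  P4=34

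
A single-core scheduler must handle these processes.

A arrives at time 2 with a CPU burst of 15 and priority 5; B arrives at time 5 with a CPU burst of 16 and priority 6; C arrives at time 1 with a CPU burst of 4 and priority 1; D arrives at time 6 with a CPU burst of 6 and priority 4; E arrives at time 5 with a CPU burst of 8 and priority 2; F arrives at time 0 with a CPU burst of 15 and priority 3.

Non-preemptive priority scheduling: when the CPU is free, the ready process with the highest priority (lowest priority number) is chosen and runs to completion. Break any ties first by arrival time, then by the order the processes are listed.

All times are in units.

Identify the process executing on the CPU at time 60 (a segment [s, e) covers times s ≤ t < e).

Gantt: | F 0-15 | C 15-19 | E 19-27 | D 27-33 | A 33-48 | B 48-64 |
Completion: A=48  B=64  C=19  D=33  E=27  F=15
Turnaround (C−A): A=46  B=59  C=18  D=27  E=22  F=15

B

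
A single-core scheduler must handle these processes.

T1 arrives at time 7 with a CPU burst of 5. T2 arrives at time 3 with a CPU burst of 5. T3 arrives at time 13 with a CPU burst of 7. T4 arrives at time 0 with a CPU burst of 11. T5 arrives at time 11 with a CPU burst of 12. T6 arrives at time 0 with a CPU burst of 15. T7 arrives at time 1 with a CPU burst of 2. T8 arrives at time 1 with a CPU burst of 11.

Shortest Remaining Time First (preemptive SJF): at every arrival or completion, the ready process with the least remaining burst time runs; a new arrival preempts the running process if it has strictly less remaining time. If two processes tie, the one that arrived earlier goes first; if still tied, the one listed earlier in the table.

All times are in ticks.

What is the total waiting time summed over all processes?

Schedule: | T4 0-1 | T7 1-3 | T2 3-8 | T1 8-13 | T3 13-20 | T4 20-30 | T8 30-41 | T5 41-53 | T6 53-68 |
Completion: T1=13  T2=8  T3=20  T4=30  T5=53  T6=68  T7=3  T8=41
Turnaround (C−A): T1=6  T2=5  T3=7  T4=30  T5=42  T6=68  T7=2  T8=40
Waiting = turnaround − burst: T1=1, T2=0, T3=0, T4=19, T5=30, T6=53, T7=0, T8=29
Total waiting = 1 + 0 + 0 + 19 + 30 + 53 + 0 + 29 = 132

132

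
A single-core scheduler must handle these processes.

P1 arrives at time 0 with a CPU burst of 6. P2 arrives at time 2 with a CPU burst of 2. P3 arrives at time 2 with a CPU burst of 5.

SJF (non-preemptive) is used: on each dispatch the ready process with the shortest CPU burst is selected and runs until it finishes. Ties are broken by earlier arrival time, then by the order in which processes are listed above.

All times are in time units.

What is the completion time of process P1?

Timeline: | P1 0-6 | P2 6-8 | P3 8-13 |
Completion: P1=6  P2=8  P3=13
Turnaround (C−A): P1=6  P2=6  P3=11

6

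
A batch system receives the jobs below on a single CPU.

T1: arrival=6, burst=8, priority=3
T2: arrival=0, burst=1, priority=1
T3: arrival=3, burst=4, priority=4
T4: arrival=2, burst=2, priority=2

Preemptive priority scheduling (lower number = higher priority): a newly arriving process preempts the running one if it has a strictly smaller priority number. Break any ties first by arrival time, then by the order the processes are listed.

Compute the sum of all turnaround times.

Gantt: | T2 0-1 | idle 1-2 | T4 2-4 | T3 4-6 | T1 6-14 | T3 14-16 |
Completion: T1=14  T2=1  T3=16  T4=4
Turnaround = completion − arrival: T1=8, T2=1, T3=13, T4=2
Total turnaround = 8 + 1 + 13 + 2 = 24

24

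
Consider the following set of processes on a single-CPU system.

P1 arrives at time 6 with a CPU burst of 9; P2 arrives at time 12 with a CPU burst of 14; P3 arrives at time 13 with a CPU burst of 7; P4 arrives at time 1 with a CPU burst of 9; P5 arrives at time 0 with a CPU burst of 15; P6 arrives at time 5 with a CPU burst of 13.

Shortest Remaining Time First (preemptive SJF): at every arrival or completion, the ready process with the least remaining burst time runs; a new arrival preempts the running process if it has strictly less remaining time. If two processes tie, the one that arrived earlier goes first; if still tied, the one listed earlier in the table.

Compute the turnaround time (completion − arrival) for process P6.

34

Schedule: | P5 0-1 | P4 1-10 | P1 10-19 | P3 19-26 | P6 26-39 | P5 39-53 | P2 53-67 |
Completion: P1=19  P2=67  P3=26  P4=10  P5=53  P6=39
Turnaround (C−A): P1=13  P2=55  P3=13  P4=9  P5=53  P6=34
Turnaround(P6) = completion − arrival = 39 − 5 = 34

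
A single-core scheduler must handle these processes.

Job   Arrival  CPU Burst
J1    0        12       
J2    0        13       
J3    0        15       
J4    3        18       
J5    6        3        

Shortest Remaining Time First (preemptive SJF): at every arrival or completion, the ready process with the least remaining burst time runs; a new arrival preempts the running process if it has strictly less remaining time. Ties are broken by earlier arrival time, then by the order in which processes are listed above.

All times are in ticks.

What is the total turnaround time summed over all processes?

Timeline: | J1 0-6 | J5 6-9 | J1 9-15 | J2 15-28 | J3 28-43 | J4 43-61 |
Completion: J1=15  J2=28  J3=43  J4=61  J5=9
Turnaround (C−A): J1=15  J2=28  J3=43  J4=58  J5=3
Turnaround = completion − arrival: J1=15, J2=28, J3=43, J4=58, J5=3
Total turnaround = 15 + 28 + 43 + 58 + 3 = 147

147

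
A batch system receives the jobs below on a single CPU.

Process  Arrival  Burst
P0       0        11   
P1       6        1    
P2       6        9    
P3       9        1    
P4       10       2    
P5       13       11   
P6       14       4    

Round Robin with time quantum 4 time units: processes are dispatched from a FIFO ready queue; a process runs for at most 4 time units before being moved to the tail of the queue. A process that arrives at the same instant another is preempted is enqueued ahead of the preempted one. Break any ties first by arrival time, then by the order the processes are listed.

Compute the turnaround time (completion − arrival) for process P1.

3

Gantt: | P0 0-8 | P1 8-9 | P2 9-13 | P0 13-16 | P3 16-17 | P4 17-19 | P5 19-23 | P2 23-27 | P6 27-31 | P5 31-35 | P2 35-36 | P5 36-39 |
Completion: P0=16  P1=9  P2=36  P3=17  P4=19  P5=39  P6=31
Turnaround(P1) = completion − arrival = 9 − 6 = 3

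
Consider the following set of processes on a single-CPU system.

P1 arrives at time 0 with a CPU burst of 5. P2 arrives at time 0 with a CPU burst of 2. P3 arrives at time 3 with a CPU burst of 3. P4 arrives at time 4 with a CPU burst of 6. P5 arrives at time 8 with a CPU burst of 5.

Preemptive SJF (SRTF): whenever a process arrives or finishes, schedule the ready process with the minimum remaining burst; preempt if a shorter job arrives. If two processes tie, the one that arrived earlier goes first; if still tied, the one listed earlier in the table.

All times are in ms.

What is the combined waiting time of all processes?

Gantt: | P2 0-2 | P1 2-3 | P3 3-6 | P1 6-10 | P5 10-15 | P4 15-21 |
Completion: P1=10  P2=2  P3=6  P4=21  P5=15
Turnaround (C−A): P1=10  P2=2  P3=3  P4=17  P5=7
Waiting = turnaround − burst: P1=5, P2=0, P3=0, P4=11, P5=2
Total waiting = 5 + 0 + 0 + 11 + 2 = 18

18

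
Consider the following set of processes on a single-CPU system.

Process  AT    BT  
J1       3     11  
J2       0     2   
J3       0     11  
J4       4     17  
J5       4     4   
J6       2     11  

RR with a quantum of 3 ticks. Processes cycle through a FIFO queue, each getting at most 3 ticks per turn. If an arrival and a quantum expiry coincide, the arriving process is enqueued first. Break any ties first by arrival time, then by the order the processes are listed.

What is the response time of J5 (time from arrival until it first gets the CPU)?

Gantt: | J2 0-2 | J3 2-5 | J6 5-8 | J1 8-11 | J4 11-14 | J5 14-17 | J3 17-20 | J6 20-23 | J1 23-26 | J4 26-29 | J5 29-30 | J3 30-33 | J6 33-36 | J1 36-39 | J4 39-42 | J3 42-44 | J6 44-46 | J1 46-48 | J4 48-56 |
Completion: J1=48  J2=2  J3=44  J4=56  J5=30  J6=46
Turnaround (C−A): J1=45  J2=2  J3=44  J4=52  J5=26  J6=44
Response(J5) = first start − arrival = 14 − 4 = 10

10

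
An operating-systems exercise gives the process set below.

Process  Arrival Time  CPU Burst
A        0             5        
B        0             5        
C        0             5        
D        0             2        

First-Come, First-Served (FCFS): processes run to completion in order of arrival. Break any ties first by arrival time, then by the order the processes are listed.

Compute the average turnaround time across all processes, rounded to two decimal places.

11.75

Gantt: | A 0-5 | B 5-10 | C 10-15 | D 15-17 |
Completion: A=5  B=10  C=15  D=17
Turnaround times: A=5, B=10, C=15, D=17
Average turnaround = (5+10+15+17) / 4 = 47/4 = 11.75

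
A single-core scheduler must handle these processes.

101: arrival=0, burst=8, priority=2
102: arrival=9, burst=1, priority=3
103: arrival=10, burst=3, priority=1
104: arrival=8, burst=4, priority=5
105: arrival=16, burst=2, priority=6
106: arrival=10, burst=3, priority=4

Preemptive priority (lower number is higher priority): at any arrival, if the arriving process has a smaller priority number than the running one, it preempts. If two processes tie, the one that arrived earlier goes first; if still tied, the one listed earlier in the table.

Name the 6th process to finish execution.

Gantt: | 101 0-8 | 104 8-9 | 102 9-10 | 103 10-13 | 106 13-16 | 104 16-19 | 105 19-21 |
Completion: 101=8  102=10  103=13  104=19  105=21  106=16
Finish order: 101 → 102 → 103 → 106 → 104 → 105

105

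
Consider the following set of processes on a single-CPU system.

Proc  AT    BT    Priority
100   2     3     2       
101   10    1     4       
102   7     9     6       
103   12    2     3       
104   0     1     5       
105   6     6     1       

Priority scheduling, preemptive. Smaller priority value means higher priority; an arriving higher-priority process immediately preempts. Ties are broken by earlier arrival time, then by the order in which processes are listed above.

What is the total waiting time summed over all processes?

12

Gantt: | 104 0-1 | idle 1-2 | 100 2-5 | idle 5-6 | 105 6-12 | 103 12-14 | 101 14-15 | 102 15-24 |
Completion: 100=5  101=15  102=24  103=14  104=1  105=12
Waiting = turnaround − burst: 100=0, 101=4, 102=8, 103=0, 104=0, 105=0
Total waiting = 0 + 4 + 8 + 0 + 0 + 0 = 12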